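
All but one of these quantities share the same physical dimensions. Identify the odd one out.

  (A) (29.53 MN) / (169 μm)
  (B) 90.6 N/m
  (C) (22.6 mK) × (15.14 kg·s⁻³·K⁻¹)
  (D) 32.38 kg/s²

In SI base units:
  (A) [kg·m·s⁻²] / [m] = kg·s⁻²
  (B) N·m⁻¹ = kg·m·s⁻²·m⁻¹ = kg·s⁻²
  (C) [K] · [kg·s⁻³·K⁻¹] = kg·s⁻³
  (D) kg·s⁻²
All reduce to kg·s⁻² except (C), which is kg·s⁻³.

(C)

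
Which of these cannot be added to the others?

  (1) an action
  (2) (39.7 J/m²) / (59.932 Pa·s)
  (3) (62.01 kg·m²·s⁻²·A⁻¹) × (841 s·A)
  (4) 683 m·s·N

In SI base units:
  (1) [action] = kg·m²·s⁻¹
  (2) [kg·s⁻²] / [kg·m⁻¹·s⁻¹] = m·s⁻¹
  (3) [kg·m²·s⁻²·A⁻¹] · [s·A] = kg·m²·s⁻¹
  (4) N·m·s = kg·m·s⁻²·m·s = kg·m²·s⁻¹
All reduce to kg·m²·s⁻¹ except (2), which is m·s⁻¹.

(2)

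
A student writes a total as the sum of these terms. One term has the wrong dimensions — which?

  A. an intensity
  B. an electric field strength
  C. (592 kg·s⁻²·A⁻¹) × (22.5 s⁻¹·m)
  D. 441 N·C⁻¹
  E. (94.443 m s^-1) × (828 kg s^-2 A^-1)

Dimensions:
  A. [intensity] = kg·s⁻³
  B. [electric field strength] = kg·m·s⁻³·A⁻¹
  C. [kg·s⁻²·A⁻¹] · [m·s⁻¹] = kg·m·s⁻³·A⁻¹
  D. N·C⁻¹ = kg·m·s⁻²·(s·A)⁻¹ = kg·m·s⁻³·A⁻¹
  E. [m·s⁻¹] · [kg·s⁻²·A⁻¹] = kg·m·s⁻³·A⁻¹
All reduce to kg·m·s⁻³·A⁻¹ except A., which is kg·s⁻³.

A.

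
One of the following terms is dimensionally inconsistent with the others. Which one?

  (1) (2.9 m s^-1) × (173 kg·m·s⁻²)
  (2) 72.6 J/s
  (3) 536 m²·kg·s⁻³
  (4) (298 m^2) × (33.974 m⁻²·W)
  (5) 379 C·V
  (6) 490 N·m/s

(5)

In SI base units:
  (1) [m·s⁻¹] · [kg·m·s⁻²] = kg·m²·s⁻³
  (2) J·s⁻¹ = N·m·s⁻¹ = kg·m²·s⁻³
  (3) kg·m²·s⁻³
  (4) [m²] · [kg·s⁻³] = kg·m²·s⁻³
  (5) C·V = s·A·J·C⁻¹ = kg·m²·s⁻²
  (6) N·m·s⁻¹ = kg·m·s⁻²·m·s⁻¹ = kg·m²·s⁻³
All reduce to kg·m²·s⁻³ except (5), which is kg·m²·s⁻².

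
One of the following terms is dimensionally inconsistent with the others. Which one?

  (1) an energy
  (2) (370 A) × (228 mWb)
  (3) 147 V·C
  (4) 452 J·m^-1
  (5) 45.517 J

(4)

In SI base units:
  (1) [energy] = kg·m²·s⁻²
  (2) [A] · [kg·m²·s⁻²·A⁻¹] = kg·m²·s⁻²
  (3) C·V = s·A·J·C⁻¹ = kg·m²·s⁻²
  (4) J·m⁻¹ = N·m·m⁻¹ = kg·m·s⁻²
  (5) J = N·m = kg·m²·s⁻²
All reduce to kg·m²·s⁻² except (4), which is kg·m·s⁻².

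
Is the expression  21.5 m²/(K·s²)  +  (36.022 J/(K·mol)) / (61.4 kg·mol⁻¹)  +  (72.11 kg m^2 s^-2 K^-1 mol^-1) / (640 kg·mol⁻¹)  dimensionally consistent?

Yes

Dimensions:
  21.5 m²/(K·s²):  m²·s⁻²·K⁻¹
  (36.022 J/(K·mol)) / (61.4 kg·mol⁻¹):  [kg·m²·s⁻²·K⁻¹·mol⁻¹] / [kg·mol⁻¹] = m²·s⁻²·K⁻¹
  (72.11 kg m^2 s^-2 K^-1 mol^-1) / (640 kg·mol⁻¹):  [kg·m²·s⁻²·K⁻¹·mol⁻¹] / [kg·mol⁻¹] = m²·s⁻²·K⁻¹
Every term reduces to m²·s⁻²·K⁻¹.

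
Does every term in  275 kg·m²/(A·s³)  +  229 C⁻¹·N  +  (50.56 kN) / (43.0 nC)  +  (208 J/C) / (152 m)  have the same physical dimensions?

Reduce each to base SI dimensions:
  275 kg·m²/(A·s³):  kg·m²·s⁻³·A⁻¹
  229 C⁻¹·N:  N·C⁻¹ = kg·m·s⁻²·(s·A)⁻¹ = kg·m·s⁻³·A⁻¹
  (50.56 kN) / (43.0 nC):  [kg·m·s⁻²] / [s·A] = kg·m·s⁻³·A⁻¹
  (208 J/C) / (152 m):  [kg·m²·s⁻³·A⁻¹] / [m] = kg·m·s⁻³·A⁻¹
The terms do not share a single dimension (kg·m²·s⁻³·A⁻¹ vs kg·m·s⁻³·A⁻¹).

No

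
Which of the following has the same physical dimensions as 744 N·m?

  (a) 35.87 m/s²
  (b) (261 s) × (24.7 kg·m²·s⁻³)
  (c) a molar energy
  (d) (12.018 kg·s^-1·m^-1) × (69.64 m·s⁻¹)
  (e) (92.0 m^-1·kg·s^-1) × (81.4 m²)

(b)

Reference: N·m = kg·m·s⁻²·m = kg·m²·s⁻².
Each option:
  (a) m·s⁻²
  (b) [s] · [kg·m²·s⁻³] = kg·m²·s⁻²  ← same
  (c) [molar energy] = kg·m²·s⁻²·mol⁻¹
  (d) [kg·m⁻¹·s⁻¹] · [m·s⁻¹] = kg·s⁻²
  (e) [kg·m⁻¹·s⁻¹] · [m²] = kg·m·s⁻¹
Only (b) matches kg·m²·s⁻².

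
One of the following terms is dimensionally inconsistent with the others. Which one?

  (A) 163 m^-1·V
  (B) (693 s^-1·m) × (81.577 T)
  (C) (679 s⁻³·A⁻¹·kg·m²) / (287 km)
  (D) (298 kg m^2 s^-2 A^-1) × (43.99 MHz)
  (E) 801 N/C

Reduce each to base SI dimensions:
  (A) V·m⁻¹ = J·C⁻¹·m⁻¹ = kg·m·s⁻³·A⁻¹
  (B) [m·s⁻¹] · [kg·s⁻²·A⁻¹] = kg·m·s⁻³·A⁻¹
  (C) [kg·m²·s⁻³·A⁻¹] / [m] = kg·m·s⁻³·A⁻¹
  (D) [kg·m²·s⁻²·A⁻¹] · [s⁻¹] = kg·m²·s⁻³·A⁻¹
  (E) N·C⁻¹ = kg·m·s⁻²·(s·A)⁻¹ = kg·m·s⁻³·A⁻¹
All reduce to kg·m·s⁻³·A⁻¹ except (D), which is kg·m²·s⁻³·A⁻¹.

(D)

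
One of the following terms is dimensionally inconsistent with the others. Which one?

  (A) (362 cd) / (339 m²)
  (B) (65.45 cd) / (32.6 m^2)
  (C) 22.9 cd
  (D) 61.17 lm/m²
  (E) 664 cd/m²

Expand each in SI base units:
  (A) [cd] / [m²] = m⁻²·cd
  (B) [cd] / [m²] = m⁻²·cd
  (C) cd
  (D) lm·m⁻² = cd·m⁻² = m⁻²·cd
  (E) cd·m⁻² = m⁻²·cd
All reduce to m⁻²·cd except (C), which is cd.

(C)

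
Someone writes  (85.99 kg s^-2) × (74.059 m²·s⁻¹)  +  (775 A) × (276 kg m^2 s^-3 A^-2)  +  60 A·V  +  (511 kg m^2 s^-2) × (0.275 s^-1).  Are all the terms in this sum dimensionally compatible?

No

Dimensions:
  (85.99 kg s^-2) × (74.059 m²·s⁻¹):  [kg·s⁻²] · [m²·s⁻¹] = kg·m²·s⁻³
  (775 A) × (276 kg m^2 s^-3 A^-2):  [A] · [kg·m²·s⁻³·A⁻²] = kg·m²·s⁻³·A⁻¹
  60 A·V:  V·A = J·C⁻¹·A = kg·m²·s⁻³
  (511 kg m^2 s^-2) × (0.275 s^-1):  [kg·m²·s⁻²] · [s⁻¹] = kg·m²·s⁻³
The terms do not share a single dimension (kg·m²·s⁻³ vs kg·m²·s⁻³·A⁻¹).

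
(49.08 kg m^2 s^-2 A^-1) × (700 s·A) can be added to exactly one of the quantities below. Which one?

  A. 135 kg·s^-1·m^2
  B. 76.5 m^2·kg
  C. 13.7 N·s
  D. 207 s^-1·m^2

A.

Reference: [kg·m²·s⁻²·A⁻¹] · [s·A] = kg·m²·s⁻¹.
Each option:
  A. kg·m²·s⁻¹  ← same
  B. kg·m²
  C. N·s = kg·m·s⁻²·s = kg·m·s⁻¹
  D. m²·s⁻¹
Only A. matches kg·m²·s⁻¹.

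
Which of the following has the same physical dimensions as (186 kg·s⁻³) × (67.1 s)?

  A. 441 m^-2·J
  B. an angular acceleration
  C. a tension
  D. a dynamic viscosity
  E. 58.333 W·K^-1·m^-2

A.

Reference: [kg·s⁻³] · [s] = kg·s⁻².
Each option:
  A. J·m⁻² = N·m·m⁻² = kg·s⁻²  ← same
  B. [angular acceleration] = s⁻²
  C. [tension] = kg·m·s⁻²
  D. [dynamic viscosity] = kg·m⁻¹·s⁻¹
  E. W·m⁻²·K⁻¹ = J·s⁻¹·m⁻²·K⁻¹ = kg·s⁻³·K⁻¹
Only A. matches kg·s⁻².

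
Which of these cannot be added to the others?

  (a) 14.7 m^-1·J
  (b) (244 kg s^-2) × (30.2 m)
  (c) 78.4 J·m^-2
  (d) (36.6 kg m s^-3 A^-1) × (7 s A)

(c)

Reduce each to base SI dimensions:
  (a) J·m⁻¹ = N·m·m⁻¹ = kg·m·s⁻²
  (b) [kg·s⁻²] · [m] = kg·m·s⁻²
  (c) J·m⁻² = N·m·m⁻² = kg·s⁻²
  (d) [kg·m·s⁻³·A⁻¹] · [s·A] = kg·m·s⁻²
All reduce to kg·m·s⁻² except (c), which is kg·s⁻².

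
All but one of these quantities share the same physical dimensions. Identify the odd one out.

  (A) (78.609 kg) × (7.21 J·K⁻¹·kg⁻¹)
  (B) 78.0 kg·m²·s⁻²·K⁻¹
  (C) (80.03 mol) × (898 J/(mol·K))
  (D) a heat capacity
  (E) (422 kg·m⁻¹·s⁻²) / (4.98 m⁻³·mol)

Dimensions:
  (A) [kg] · [m²·s⁻²·K⁻¹] = kg·m²·s⁻²·K⁻¹
  (B) kg·m²·s⁻²·K⁻¹
  (C) [mol] · [kg·m²·s⁻²·K⁻¹·mol⁻¹] = kg·m²·s⁻²·K⁻¹
  (D) [heat capacity] = kg·m²·s⁻²·K⁻¹
  (E) [kg·m⁻¹·s⁻²] / [m⁻³·mol] = kg·m²·s⁻²·mol⁻¹
All reduce to kg·m²·s⁻²·K⁻¹ except (E), which is kg·m²·s⁻²·mol⁻¹.

(E)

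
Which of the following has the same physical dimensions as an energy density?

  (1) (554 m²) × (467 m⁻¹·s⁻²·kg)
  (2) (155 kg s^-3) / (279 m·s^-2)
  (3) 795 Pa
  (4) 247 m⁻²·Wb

Reference: [energy density] = kg·m⁻¹·s⁻².
Each option:
  (1) [m²] · [kg·m⁻¹·s⁻²] = kg·m·s⁻²
  (2) [kg·s⁻³] / [m·s⁻²] = kg·m⁻¹·s⁻¹
  (3) Pa = N·m⁻² = kg·m⁻¹·s⁻²  ← same
  (4) Wb·m⁻² = V·s·m⁻² = kg·s⁻²·A⁻¹
Only (3) matches kg·m⁻¹·s⁻².

(3)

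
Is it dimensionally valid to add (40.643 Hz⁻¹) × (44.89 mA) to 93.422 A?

No

Dimensions:
  (40.643 Hz⁻¹) × (44.89 mA):  [s] · [A] = s·A
  93.422 A:  A
s·A ≠ A, so they cannot be added.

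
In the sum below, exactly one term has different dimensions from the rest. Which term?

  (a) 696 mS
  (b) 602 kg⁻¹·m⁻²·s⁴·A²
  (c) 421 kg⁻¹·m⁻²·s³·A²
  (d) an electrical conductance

(b)

Expand each in SI base units:
  (a) S = Ω⁻¹ = kg⁻¹·m⁻²·s³·A²
  (b) kg⁻¹·m⁻²·s⁴·A²
  (c) kg⁻¹·m⁻²·s³·A²
  (d) [electrical conductance] = kg⁻¹·m⁻²·s³·A²
All reduce to kg⁻¹·m⁻²·s³·A² except (b), which is kg⁻¹·m⁻²·s⁴·A².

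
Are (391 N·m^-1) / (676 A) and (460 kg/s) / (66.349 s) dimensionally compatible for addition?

No

Reduce each to base SI dimensions:
  (391 N·m^-1) / (676 A):  [kg·s⁻²] / [A] = kg·s⁻²·A⁻¹
  (460 kg/s) / (66.349 s):  [kg·s⁻¹] / [s] = kg·s⁻²
kg·s⁻²·A⁻¹ ≠ kg·s⁻², so they cannot be added.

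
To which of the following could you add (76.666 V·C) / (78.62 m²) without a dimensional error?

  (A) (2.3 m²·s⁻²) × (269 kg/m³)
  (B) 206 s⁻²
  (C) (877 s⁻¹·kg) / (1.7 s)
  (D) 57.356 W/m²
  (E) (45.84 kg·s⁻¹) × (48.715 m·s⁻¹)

(C)

Reference: [kg·m²·s⁻²] / [m²] = kg·s⁻².
Each option:
  (A) [m²·s⁻²] · [kg·m⁻³] = kg·m⁻¹·s⁻²
  (B) s⁻²
  (C) [kg·s⁻¹] / [s] = kg·s⁻²  ← same
  (D) W·m⁻² = J·s⁻¹·m⁻² = kg·s⁻³
  (E) [kg·s⁻¹] · [m·s⁻¹] = kg·m·s⁻²
Only (C) matches kg·s⁻².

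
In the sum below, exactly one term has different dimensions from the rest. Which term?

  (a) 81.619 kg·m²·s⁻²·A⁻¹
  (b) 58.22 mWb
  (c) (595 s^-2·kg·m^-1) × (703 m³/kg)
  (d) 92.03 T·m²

Reduce each to base SI dimensions:
  (a) kg·m²·s⁻²·A⁻¹
  (b) Wb = V·s = kg·m²·s⁻²·A⁻¹
  (c) [kg·m⁻¹·s⁻²] · [kg⁻¹·m³] = m²·s⁻²
  (d) T·m² = Wb·m⁻²·m² = kg·m²·s⁻²·A⁻¹
All reduce to kg·m²·s⁻²·A⁻¹ except (c), which is m²·s⁻².

(c)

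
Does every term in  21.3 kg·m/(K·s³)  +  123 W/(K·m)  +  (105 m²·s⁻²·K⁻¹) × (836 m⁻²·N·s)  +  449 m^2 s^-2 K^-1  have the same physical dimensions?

No

In SI base units:
  21.3 kg·m/(K·s³):  kg·m·s⁻³·K⁻¹
  123 W/(K·m):  W·m⁻¹·K⁻¹ = J·s⁻¹·m⁻¹·K⁻¹ = kg·m·s⁻³·K⁻¹
  (105 m²·s⁻²·K⁻¹) × (836 m⁻²·N·s):  [m²·s⁻²·K⁻¹] · [kg·m⁻¹·s⁻¹] = kg·m·s⁻³·K⁻¹
  449 m^2 s^-2 K^-1:  m²·s⁻²·K⁻¹
The terms do not share a single dimension (kg·m·s⁻³·K⁻¹ vs m²·s⁻²·K⁻¹).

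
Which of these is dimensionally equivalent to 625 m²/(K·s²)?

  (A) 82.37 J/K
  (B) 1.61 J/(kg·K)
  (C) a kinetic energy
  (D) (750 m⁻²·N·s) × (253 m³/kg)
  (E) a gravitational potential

Reference: m²·s⁻²·K⁻¹.
Each option:
  (A) J·K⁻¹ = N·m·K⁻¹ = kg·m²·s⁻²·K⁻¹
  (B) J·kg⁻¹·K⁻¹ = N·m·kg⁻¹·K⁻¹ = m²·s⁻²·K⁻¹  ← same
  (C) [kinetic energy] = kg·m²·s⁻²
  (D) [kg·m⁻¹·s⁻¹] · [kg⁻¹·m³] = m²·s⁻¹
  (E) [gravitational potential] = m²·s⁻²
Only (B) matches m²·s⁻²·K⁻¹.

(B)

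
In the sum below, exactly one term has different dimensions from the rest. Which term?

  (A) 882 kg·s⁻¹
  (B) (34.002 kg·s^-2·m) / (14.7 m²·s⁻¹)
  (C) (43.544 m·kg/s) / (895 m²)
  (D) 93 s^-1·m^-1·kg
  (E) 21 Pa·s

Expand each in SI base units:
  (A) kg·s⁻¹
  (B) [kg·m·s⁻²] / [m²·s⁻¹] = kg·m⁻¹·s⁻¹
  (C) [kg·m·s⁻¹] / [m²] = kg·m⁻¹·s⁻¹
  (D) kg·m⁻¹·s⁻¹
  (E) Pa·s = N·m⁻²·s = kg·m⁻¹·s⁻¹
All reduce to kg·m⁻¹·s⁻¹ except (A), which is kg·s⁻¹.

(A)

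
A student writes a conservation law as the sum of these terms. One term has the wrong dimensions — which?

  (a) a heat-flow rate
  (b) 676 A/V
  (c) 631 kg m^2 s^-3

(b)

Expand each in SI base units:
  (a) [heat-flow rate] = kg·m²·s⁻³
  (b) A·V⁻¹ = A·(J·C⁻¹)⁻¹ = kg⁻¹·m⁻²·s³·A²
  (c) kg·m²·s⁻³
All reduce to kg·m²·s⁻³ except (b), which is kg⁻¹·m⁻²·s³·A².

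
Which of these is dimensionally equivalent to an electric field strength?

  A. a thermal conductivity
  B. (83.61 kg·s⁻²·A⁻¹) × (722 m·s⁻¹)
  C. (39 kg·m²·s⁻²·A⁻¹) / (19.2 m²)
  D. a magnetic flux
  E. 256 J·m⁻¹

B.

Reference: [electric field strength] = kg·m·s⁻³·A⁻¹.
Each option:
  A. [thermal conductivity] = kg·m·s⁻³·K⁻¹
  B. [kg·s⁻²·A⁻¹] · [m·s⁻¹] = kg·m·s⁻³·A⁻¹  ← same
  C. [kg·m²·s⁻²·A⁻¹] / [m²] = kg·s⁻²·A⁻¹
  D. [magnetic flux] = kg·m²·s⁻²·A⁻¹
  E. J·m⁻¹ = N·m·m⁻¹ = kg·m·s⁻²
Only B. matches kg·m·s⁻³·A⁻¹.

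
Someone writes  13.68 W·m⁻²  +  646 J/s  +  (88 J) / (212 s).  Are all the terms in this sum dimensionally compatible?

Reduce each to base SI dimensions:
  13.68 W·m⁻²:  W·m⁻² = J·s⁻¹·m⁻² = kg·s⁻³
  646 J/s:  J·s⁻¹ = N·m·s⁻¹ = kg·m²·s⁻³
  (88 J) / (212 s):  [kg·m²·s⁻²] / [s] = kg·m²·s⁻³
The terms do not share a single dimension (kg·m²·s⁻³ vs kg·s⁻³).

No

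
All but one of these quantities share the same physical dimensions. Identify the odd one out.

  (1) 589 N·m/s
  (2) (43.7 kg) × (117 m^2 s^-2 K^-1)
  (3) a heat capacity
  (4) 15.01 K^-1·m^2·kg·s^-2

Dimensions:
  (1) N·m·s⁻¹ = kg·m·s⁻²·m·s⁻¹ = kg·m²·s⁻³
  (2) [kg] · [m²·s⁻²·K⁻¹] = kg·m²·s⁻²·K⁻¹
  (3) [heat capacity] = kg·m²·s⁻²·K⁻¹
  (4) kg·m²·s⁻²·K⁻¹
All reduce to kg·m²·s⁻²·K⁻¹ except (1), which is kg·m²·s⁻³.

(1)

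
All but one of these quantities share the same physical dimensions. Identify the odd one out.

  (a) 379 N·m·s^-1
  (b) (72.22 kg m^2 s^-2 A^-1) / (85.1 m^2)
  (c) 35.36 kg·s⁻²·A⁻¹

(a)

Work out the base dimensions of each:
  (a) N·m·s⁻¹ = kg·m·s⁻²·m·s⁻¹ = kg·m²·s⁻³
  (b) [kg·m²·s⁻²·A⁻¹] / [m²] = kg·s⁻²·A⁻¹
  (c) kg·s⁻²·A⁻¹
All reduce to kg·s⁻²·A⁻¹ except (a), which is kg·m²·s⁻³.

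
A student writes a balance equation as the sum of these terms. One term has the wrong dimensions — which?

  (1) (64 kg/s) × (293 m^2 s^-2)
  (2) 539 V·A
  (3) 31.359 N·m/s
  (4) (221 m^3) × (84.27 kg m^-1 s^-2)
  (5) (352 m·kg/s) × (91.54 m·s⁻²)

Work out the base dimensions of each:
  (1) [kg·s⁻¹] · [m²·s⁻²] = kg·m²·s⁻³
  (2) V·A = J·C⁻¹·A = kg·m²·s⁻³
  (3) N·m·s⁻¹ = kg·m·s⁻²·m·s⁻¹ = kg·m²·s⁻³
  (4) [m³] · [kg·m⁻¹·s⁻²] = kg·m²·s⁻²
  (5) [kg·m·s⁻¹] · [m·s⁻²] = kg·m²·s⁻³
All reduce to kg·m²·s⁻³ except (4), which is kg·m²·s⁻².

(4)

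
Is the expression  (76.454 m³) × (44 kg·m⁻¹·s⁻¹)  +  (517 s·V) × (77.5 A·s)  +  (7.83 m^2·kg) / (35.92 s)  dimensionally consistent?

Yes

Expand each in SI base units:
  (76.454 m³) × (44 kg·m⁻¹·s⁻¹):  [m³] · [kg·m⁻¹·s⁻¹] = kg·m²·s⁻¹
  (517 s·V) × (77.5 A·s):  [kg·m²·s⁻²·A⁻¹] · [s·A] = kg·m²·s⁻¹
  (7.83 m^2·kg) / (35.92 s):  [kg·m²] / [s] = kg·m²·s⁻¹
Every term reduces to kg·m²·s⁻¹.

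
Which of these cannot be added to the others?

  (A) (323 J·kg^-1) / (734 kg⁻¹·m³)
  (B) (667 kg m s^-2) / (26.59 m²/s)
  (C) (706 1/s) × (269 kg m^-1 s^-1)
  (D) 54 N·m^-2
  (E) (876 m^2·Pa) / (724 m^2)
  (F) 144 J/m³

Expand each in SI base units:
  (A) [m²·s⁻²] / [kg⁻¹·m³] = kg·m⁻¹·s⁻²
  (B) [kg·m·s⁻²] / [m²·s⁻¹] = kg·m⁻¹·s⁻¹
  (C) [s⁻¹] · [kg·m⁻¹·s⁻¹] = kg·m⁻¹·s⁻²
  (D) N·m⁻² = kg·m·s⁻²·m⁻² = kg·m⁻¹·s⁻²
  (E) [kg·m·s⁻²] / [m²] = kg·m⁻¹·s⁻²
  (F) J·m⁻³ = N·m·m⁻³ = kg·m⁻¹·s⁻²
All reduce to kg·m⁻¹·s⁻² except (B), which is kg·m⁻¹·s⁻¹.

(B)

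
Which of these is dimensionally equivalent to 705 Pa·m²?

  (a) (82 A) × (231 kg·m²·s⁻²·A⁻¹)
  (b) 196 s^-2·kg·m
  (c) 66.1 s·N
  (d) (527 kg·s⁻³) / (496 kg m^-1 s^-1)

(b)

Reference: Pa·m² = N·m⁻²·m² = kg·m·s⁻².
Each option:
  (a) [A] · [kg·m²·s⁻²·A⁻¹] = kg·m²·s⁻²
  (b) kg·m·s⁻²  ← same
  (c) N·s = kg·m·s⁻²·s = kg·m·s⁻¹
  (d) [kg·s⁻³] / [kg·m⁻¹·s⁻¹] = m·s⁻²
Only (b) matches kg·m·s⁻².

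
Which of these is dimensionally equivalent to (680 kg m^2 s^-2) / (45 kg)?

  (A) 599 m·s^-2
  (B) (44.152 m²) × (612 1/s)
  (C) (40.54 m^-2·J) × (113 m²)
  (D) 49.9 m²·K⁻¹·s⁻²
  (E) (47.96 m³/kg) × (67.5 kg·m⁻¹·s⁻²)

(E)

Reference: [kg·m²·s⁻²] / [kg] = m²·s⁻².
Each option:
  (A) m·s⁻²
  (B) [m²] · [s⁻¹] = m²·s⁻¹
  (C) [kg·s⁻²] · [m²] = kg·m²·s⁻²
  (D) m²·s⁻²·K⁻¹
  (E) [kg⁻¹·m³] · [kg·m⁻¹·s⁻²] = m²·s⁻²  ← same
Only (E) matches m²·s⁻².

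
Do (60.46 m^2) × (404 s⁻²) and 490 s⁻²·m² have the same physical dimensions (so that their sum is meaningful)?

In SI base units:
  (60.46 m^2) × (404 s⁻²):  [m²] · [s⁻²] = m²·s⁻²
  490 s⁻²·m²:  m²·s⁻²
Both are m²·s⁻², so they have the same dimensions and can be added.

Yes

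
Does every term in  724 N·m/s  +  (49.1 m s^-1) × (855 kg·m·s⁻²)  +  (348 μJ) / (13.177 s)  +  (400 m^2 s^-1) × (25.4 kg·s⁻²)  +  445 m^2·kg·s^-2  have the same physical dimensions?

Expand each in SI base units:
  724 N·m/s:  N·m·s⁻¹ = kg·m·s⁻²·m·s⁻¹ = kg·m²·s⁻³
  (49.1 m s^-1) × (855 kg·m·s⁻²):  [m·s⁻¹] · [kg·m·s⁻²] = kg·m²·s⁻³
  (348 μJ) / (13.177 s):  [kg·m²·s⁻²] / [s] = kg·m²·s⁻³
  (400 m^2 s^-1) × (25.4 kg·s⁻²):  [m²·s⁻¹] · [kg·s⁻²] = kg·m²·s⁻³
  445 m^2·kg·s^-2:  kg·m²·s⁻²
The terms do not share a single dimension (kg·m²·s⁻² vs kg·m²·s⁻³).

No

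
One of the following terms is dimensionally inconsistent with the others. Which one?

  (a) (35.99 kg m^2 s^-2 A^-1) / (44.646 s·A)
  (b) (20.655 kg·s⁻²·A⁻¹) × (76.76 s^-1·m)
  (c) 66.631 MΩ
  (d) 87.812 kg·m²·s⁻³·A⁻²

(b)

Expand each in SI base units:
  (a) [kg·m²·s⁻²·A⁻¹] / [s·A] = kg·m²·s⁻³·A⁻²
  (b) [kg·s⁻²·A⁻¹] · [m·s⁻¹] = kg·m·s⁻³·A⁻¹
  (c) Ω = V·A⁻¹ = kg·m²·s⁻³·A⁻²
  (d) kg·m²·s⁻³·A⁻²
All reduce to kg·m²·s⁻³·A⁻² except (b), which is kg·m·s⁻³·A⁻¹.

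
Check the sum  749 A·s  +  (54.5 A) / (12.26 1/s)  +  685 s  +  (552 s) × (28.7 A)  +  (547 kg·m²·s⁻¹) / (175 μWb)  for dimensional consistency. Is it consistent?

Expand each in SI base units:
  749 A·s:  A·s = s·A
  (54.5 A) / (12.26 1/s):  [A] / [s⁻¹] = s·A
  685 s:  s
  (552 s) × (28.7 A):  [s] · [A] = s·A
  (547 kg·m²·s⁻¹) / (175 μWb):  [kg·m²·s⁻¹] / [kg·m²·s⁻²·A⁻¹] = s·A
The terms do not share a single dimension (s vs s·A).

No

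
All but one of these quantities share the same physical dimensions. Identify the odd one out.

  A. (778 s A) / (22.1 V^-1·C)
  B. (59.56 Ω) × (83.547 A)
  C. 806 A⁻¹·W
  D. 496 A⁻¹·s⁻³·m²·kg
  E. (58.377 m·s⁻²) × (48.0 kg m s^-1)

Reduce each to base SI dimensions:
  A. [s·A] / [kg⁻¹·m⁻²·s⁴·A²] = kg·m²·s⁻³·A⁻¹
  B. [kg·m²·s⁻³·A⁻²] · [A] = kg·m²·s⁻³·A⁻¹
  C. W·A⁻¹ = J·s⁻¹·A⁻¹ = kg·m²·s⁻³·A⁻¹
  D. kg·m²·s⁻³·A⁻¹
  E. [m·s⁻²] · [kg·m·s⁻¹] = kg·m²·s⁻³
All reduce to kg·m²·s⁻³·A⁻¹ except E., which is kg·m²·s⁻³.

E.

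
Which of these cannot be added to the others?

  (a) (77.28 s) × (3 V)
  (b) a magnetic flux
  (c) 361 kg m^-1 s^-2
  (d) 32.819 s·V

Work out the base dimensions of each:
  (a) [s] · [kg·m²·s⁻³·A⁻¹] = kg·m²·s⁻²·A⁻¹
  (b) [magnetic flux] = kg·m²·s⁻²·A⁻¹
  (c) kg·m⁻¹·s⁻²
  (d) V·s = J·C⁻¹·s = kg·m²·s⁻²·A⁻¹
All reduce to kg·m²·s⁻²·A⁻¹ except (c), which is kg·m⁻¹·s⁻².

(c)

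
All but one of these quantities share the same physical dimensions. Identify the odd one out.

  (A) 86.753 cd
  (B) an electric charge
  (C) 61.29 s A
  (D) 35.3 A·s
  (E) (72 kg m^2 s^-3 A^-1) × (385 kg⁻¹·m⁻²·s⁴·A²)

(A)

Work out the base dimensions of each:
  (A) cd
  (B) [electric charge] = s·A
  (C) s·A
  (D) A·s = s·A
  (E) [kg·m²·s⁻³·A⁻¹] · [kg⁻¹·m⁻²·s⁴·A²] = s·A
All reduce to s·A except (A), which is cd.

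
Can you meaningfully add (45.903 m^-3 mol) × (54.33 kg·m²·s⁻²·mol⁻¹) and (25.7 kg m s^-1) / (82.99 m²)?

No

Work out the base dimensions of each:
  (45.903 m^-3 mol) × (54.33 kg·m²·s⁻²·mol⁻¹):  [m⁻³·mol] · [kg·m²·s⁻²·mol⁻¹] = kg·m⁻¹·s⁻²
  (25.7 kg m s^-1) / (82.99 m²):  [kg·m·s⁻¹] / [m²] = kg·m⁻¹·s⁻¹
kg·m⁻¹·s⁻² ≠ kg·m⁻¹·s⁻¹, so they cannot be added.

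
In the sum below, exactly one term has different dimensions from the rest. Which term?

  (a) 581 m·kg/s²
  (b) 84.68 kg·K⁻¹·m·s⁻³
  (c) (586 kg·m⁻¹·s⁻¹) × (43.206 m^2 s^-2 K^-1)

In SI base units:
  (a) kg·m·s⁻²
  (b) kg·m·s⁻³·K⁻¹
  (c) [kg·m⁻¹·s⁻¹] · [m²·s⁻²·K⁻¹] = kg·m·s⁻³·K⁻¹
All reduce to kg·m·s⁻³·K⁻¹ except (a), which is kg·m·s⁻².

(a)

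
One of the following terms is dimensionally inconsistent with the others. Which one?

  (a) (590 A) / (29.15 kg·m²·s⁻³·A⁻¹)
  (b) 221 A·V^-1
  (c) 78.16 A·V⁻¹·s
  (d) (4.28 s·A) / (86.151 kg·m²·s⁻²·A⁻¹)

Work out the base dimensions of each:
  (a) [A] / [kg·m²·s⁻³·A⁻¹] = kg⁻¹·m⁻²·s³·A²
  (b) A·V⁻¹ = A·(J·C⁻¹)⁻¹ = kg⁻¹·m⁻²·s³·A²
  (c) A·s·V⁻¹ = A·s·(J·C⁻¹)⁻¹ = kg⁻¹·m⁻²·s⁴·A²
  (d) [s·A] / [kg·m²·s⁻²·A⁻¹] = kg⁻¹·m⁻²·s³·A²
All reduce to kg⁻¹·m⁻²·s³·A² except (c), which is kg⁻¹·m⁻²·s⁴·A².

(c)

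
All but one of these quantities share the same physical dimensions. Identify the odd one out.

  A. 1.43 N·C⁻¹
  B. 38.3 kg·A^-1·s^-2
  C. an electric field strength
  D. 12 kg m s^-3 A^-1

Work out the base dimensions of each:
  A. N·C⁻¹ = kg·m·s⁻²·(s·A)⁻¹ = kg·m·s⁻³·A⁻¹
  B. kg·s⁻²·A⁻¹
  C. [electric field strength] = kg·m·s⁻³·A⁻¹
  D. kg·m·s⁻³·A⁻¹
All reduce to kg·m·s⁻³·A⁻¹ except B., which is kg·s⁻²·A⁻¹.

B.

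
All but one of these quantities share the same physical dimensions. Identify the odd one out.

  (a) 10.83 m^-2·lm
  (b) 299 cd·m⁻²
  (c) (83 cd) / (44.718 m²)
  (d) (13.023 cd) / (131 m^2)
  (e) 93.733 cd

Expand each in SI base units:
  (a) lm·m⁻² = cd·m⁻² = m⁻²·cd
  (b) cd·m⁻² = m⁻²·cd
  (c) [cd] / [m²] = m⁻²·cd
  (d) [cd] / [m²] = m⁻²·cd
  (e) cd
All reduce to m⁻²·cd except (e), which is cd.

(e)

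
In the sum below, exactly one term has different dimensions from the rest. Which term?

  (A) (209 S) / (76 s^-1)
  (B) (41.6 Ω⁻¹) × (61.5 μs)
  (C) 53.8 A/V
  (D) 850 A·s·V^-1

Expand each in SI base units:
  (A) [kg⁻¹·m⁻²·s³·A²] / [s⁻¹] = kg⁻¹·m⁻²·s⁴·A²
  (B) [kg⁻¹·m⁻²·s³·A²] · [s] = kg⁻¹·m⁻²·s⁴·A²
  (C) A·V⁻¹ = A·(J·C⁻¹)⁻¹ = kg⁻¹·m⁻²·s³·A²
  (D) A·s·V⁻¹ = A·s·(J·C⁻¹)⁻¹ = kg⁻¹·m⁻²·s⁴·A²
All reduce to kg⁻¹·m⁻²·s⁴·A² except (C), which is kg⁻¹·m⁻²·s³·A².

(C)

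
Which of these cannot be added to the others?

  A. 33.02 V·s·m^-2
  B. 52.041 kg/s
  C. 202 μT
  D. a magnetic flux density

Expand each in SI base units:
  A. V·s·m⁻² = J·C⁻¹·s·m⁻² = kg·s⁻²·A⁻¹
  B. kg·s⁻¹
  C. T = Wb·m⁻² = kg·s⁻²·A⁻¹
  D. [magnetic flux density] = kg·s⁻²·A⁻¹
All reduce to kg·s⁻²·A⁻¹ except B., which is kg·s⁻¹.

B.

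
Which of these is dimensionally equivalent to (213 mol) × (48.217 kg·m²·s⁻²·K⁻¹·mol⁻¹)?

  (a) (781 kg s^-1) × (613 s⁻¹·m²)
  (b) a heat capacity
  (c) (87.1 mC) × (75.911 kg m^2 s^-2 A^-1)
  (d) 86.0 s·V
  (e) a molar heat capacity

Reference: [mol] · [kg·m²·s⁻²·K⁻¹·mol⁻¹] = kg·m²·s⁻²·K⁻¹.
Each option:
  (a) [kg·s⁻¹] · [m²·s⁻¹] = kg·m²·s⁻²
  (b) [heat capacity] = kg·m²·s⁻²·K⁻¹  ← same
  (c) [s·A] · [kg·m²·s⁻²·A⁻¹] = kg·m²·s⁻¹
  (d) V·s = J·C⁻¹·s = kg·m²·s⁻²·A⁻¹
  (e) [molar heat capacity] = kg·m²·s⁻²·K⁻¹·mol⁻¹
Only (b) matches kg·m²·s⁻²·K⁻¹.

(b)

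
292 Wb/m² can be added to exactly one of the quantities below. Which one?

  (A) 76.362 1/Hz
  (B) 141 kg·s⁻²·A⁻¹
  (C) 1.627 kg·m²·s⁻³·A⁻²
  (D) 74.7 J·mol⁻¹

(B)

Reference: Wb·m⁻² = V·s·m⁻² = kg·s⁻²·A⁻¹.
Each option:
  (A) Hz⁻¹ = (s⁻¹)⁻¹ = s
  (B) kg·s⁻²·A⁻¹  ← same
  (C) kg·m²·s⁻³·A⁻²
  (D) J·mol⁻¹ = N·m·mol⁻¹ = kg·m²·s⁻²·mol⁻¹
Only (B) matches kg·s⁻²·A⁻¹.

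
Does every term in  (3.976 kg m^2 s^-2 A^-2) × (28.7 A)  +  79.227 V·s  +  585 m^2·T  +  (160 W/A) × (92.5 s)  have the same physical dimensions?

Yes

Dimensions:
  (3.976 kg m^2 s^-2 A^-2) × (28.7 A):  [kg·m²·s⁻²·A⁻²] · [A] = kg·m²·s⁻²·A⁻¹
  79.227 V·s:  V·s = J·C⁻¹·s = kg·m²·s⁻²·A⁻¹
  585 m^2·T:  T·m² = Wb·m⁻²·m² = kg·m²·s⁻²·A⁻¹
  (160 W/A) × (92.5 s):  [kg·m²·s⁻³·A⁻¹] · [s] = kg·m²·s⁻²·A⁻¹
Every term reduces to kg·m²·s⁻²·A⁻¹.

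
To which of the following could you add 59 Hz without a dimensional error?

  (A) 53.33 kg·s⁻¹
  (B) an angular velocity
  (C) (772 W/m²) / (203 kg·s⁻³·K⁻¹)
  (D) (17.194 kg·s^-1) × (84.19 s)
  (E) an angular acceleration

(B)

Reference: Hz = s⁻¹.
Each option:
  (A) kg·s⁻¹
  (B) [angular velocity] = s⁻¹  ← same
  (C) [kg·s⁻³] / [kg·s⁻³·K⁻¹] = K
  (D) [kg·s⁻¹] · [s] = kg
  (E) [angular acceleration] = s⁻²
Only (B) matches s⁻¹.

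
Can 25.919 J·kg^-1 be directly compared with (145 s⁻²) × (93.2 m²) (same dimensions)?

Yes

Reduce each to base SI dimensions:
  25.919 J·kg^-1:  J·kg⁻¹ = N·m·kg⁻¹ = m²·s⁻²
  (145 s⁻²) × (93.2 m²):  [s⁻²] · [m²] = m²·s⁻²
Both are m²·s⁻², so they have the same dimensions and can be added.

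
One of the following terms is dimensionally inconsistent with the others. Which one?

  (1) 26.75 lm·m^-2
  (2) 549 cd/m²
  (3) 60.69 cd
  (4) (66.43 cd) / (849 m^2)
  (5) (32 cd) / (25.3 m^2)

Work out the base dimensions of each:
  (1) lm·m⁻² = cd·m⁻² = m⁻²·cd
  (2) cd·m⁻² = m⁻²·cd
  (3) cd
  (4) [cd] / [m²] = m⁻²·cd
  (5) [cd] / [m²] = m⁻²·cd
All reduce to m⁻²·cd except (3), which is cd.

(3)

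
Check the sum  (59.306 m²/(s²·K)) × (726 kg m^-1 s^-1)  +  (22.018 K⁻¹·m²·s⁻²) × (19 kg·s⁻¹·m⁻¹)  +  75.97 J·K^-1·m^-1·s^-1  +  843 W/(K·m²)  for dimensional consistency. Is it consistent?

In SI base units:
  (59.306 m²/(s²·K)) × (726 kg m^-1 s^-1):  [m²·s⁻²·K⁻¹] · [kg·m⁻¹·s⁻¹] = kg·m·s⁻³·K⁻¹
  (22.018 K⁻¹·m²·s⁻²) × (19 kg·s⁻¹·m⁻¹):  [m²·s⁻²·K⁻¹] · [kg·m⁻¹·s⁻¹] = kg·m·s⁻³·K⁻¹
  75.97 J·K^-1·m^-1·s^-1:  J·s⁻¹·m⁻¹·K⁻¹ = N·m·s⁻¹·m⁻¹·K⁻¹ = kg·m·s⁻³·K⁻¹
  843 W/(K·m²):  W·m⁻²·K⁻¹ = J·s⁻¹·m⁻²·K⁻¹ = kg·s⁻³·K⁻¹
The terms do not share a single dimension (kg·m·s⁻³·K⁻¹ vs kg·s⁻³·K⁻¹).

No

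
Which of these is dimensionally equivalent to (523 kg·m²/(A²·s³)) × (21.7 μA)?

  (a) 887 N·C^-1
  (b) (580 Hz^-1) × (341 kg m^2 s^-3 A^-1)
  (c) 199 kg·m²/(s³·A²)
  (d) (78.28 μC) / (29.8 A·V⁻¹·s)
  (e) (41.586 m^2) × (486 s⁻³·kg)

Reference: [kg·m²·s⁻³·A⁻²] · [A] = kg·m²·s⁻³·A⁻¹.
Each option:
  (a) N·C⁻¹ = kg·m·s⁻²·(s·A)⁻¹ = kg·m·s⁻³·A⁻¹
  (b) [s] · [kg·m²·s⁻³·A⁻¹] = kg·m²·s⁻²·A⁻¹
  (c) kg·m²·s⁻³·A⁻²
  (d) [s·A] / [kg⁻¹·m⁻²·s⁴·A²] = kg·m²·s⁻³·A⁻¹  ← same
  (e) [m²] · [kg·s⁻³] = kg·m²·s⁻³
Only (d) matches kg·m²·s⁻³·A⁻¹.

(d)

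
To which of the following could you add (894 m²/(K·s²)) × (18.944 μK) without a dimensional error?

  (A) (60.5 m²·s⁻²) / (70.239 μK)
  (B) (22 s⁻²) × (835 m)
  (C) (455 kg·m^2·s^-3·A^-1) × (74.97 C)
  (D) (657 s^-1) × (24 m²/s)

Reference: [m²·s⁻²·K⁻¹] · [K] = m²·s⁻².
Each option:
  (A) [m²·s⁻²] / [K] = m²·s⁻²·K⁻¹
  (B) [s⁻²] · [m] = m·s⁻²
  (C) [kg·m²·s⁻³·A⁻¹] · [s·A] = kg·m²·s⁻²
  (D) [s⁻¹] · [m²·s⁻¹] = m²·s⁻²  ← same
Only (D) matches m²·s⁻².

(D)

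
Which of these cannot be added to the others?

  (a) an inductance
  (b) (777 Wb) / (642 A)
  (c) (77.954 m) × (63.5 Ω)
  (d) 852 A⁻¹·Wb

Work out the base dimensions of each:
  (a) [inductance] = kg·m²·s⁻²·A⁻²
  (b) [kg·m²·s⁻²·A⁻¹] / [A] = kg·m²·s⁻²·A⁻²
  (c) [m] · [kg·m²·s⁻³·A⁻²] = kg·m³·s⁻³·A⁻²
  (d) Wb·A⁻¹ = V·s·A⁻¹ = kg·m²·s⁻²·A⁻²
All reduce to kg·m²·s⁻²·A⁻² except (c), which is kg·m³·s⁻³·A⁻².

(c)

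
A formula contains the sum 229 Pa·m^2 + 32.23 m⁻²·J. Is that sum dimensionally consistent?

No

In SI base units:
  229 Pa·m^2:  Pa·m² = N·m⁻²·m² = kg·m·s⁻²
  32.23 m⁻²·J:  J·m⁻² = N·m·m⁻² = kg·s⁻²
kg·m·s⁻² ≠ kg·s⁻², so they cannot be added.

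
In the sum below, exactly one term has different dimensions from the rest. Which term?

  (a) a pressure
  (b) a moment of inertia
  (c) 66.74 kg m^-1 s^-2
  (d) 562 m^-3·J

(b)

Reduce each to base SI dimensions:
  (a) [pressure] = kg·m⁻¹·s⁻²
  (b) [moment of inertia] = kg·m²
  (c) kg·m⁻¹·s⁻²
  (d) J·m⁻³ = N·m·m⁻³ = kg·m⁻¹·s⁻²
All reduce to kg·m⁻¹·s⁻² except (b), which is kg·m².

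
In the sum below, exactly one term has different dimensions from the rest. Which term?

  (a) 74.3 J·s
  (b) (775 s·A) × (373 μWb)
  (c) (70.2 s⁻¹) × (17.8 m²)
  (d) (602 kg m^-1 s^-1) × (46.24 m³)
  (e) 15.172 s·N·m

(c)

In SI base units:
  (a) J·s = N·m·s = kg·m²·s⁻¹
  (b) [s·A] · [kg·m²·s⁻²·A⁻¹] = kg·m²·s⁻¹
  (c) [s⁻¹] · [m²] = m²·s⁻¹
  (d) [kg·m⁻¹·s⁻¹] · [m³] = kg·m²·s⁻¹
  (e) N·m·s = kg·m·s⁻²·m·s = kg·m²·s⁻¹
All reduce to kg·m²·s⁻¹ except (c), which is m²·s⁻¹.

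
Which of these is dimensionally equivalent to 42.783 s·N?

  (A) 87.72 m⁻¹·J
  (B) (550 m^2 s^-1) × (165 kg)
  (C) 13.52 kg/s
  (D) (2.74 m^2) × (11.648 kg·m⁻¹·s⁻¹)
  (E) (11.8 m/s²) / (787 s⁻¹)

Reference: N·s = kg·m·s⁻²·s = kg·m·s⁻¹.
Each option:
  (A) J·m⁻¹ = N·m·m⁻¹ = kg·m·s⁻²
  (B) [m²·s⁻¹] · [kg] = kg·m²·s⁻¹
  (C) kg·s⁻¹
  (D) [m²] · [kg·m⁻¹·s⁻¹] = kg·m·s⁻¹  ← same
  (E) [m·s⁻²] / [s⁻¹] = m·s⁻¹
Only (D) matches kg·m·s⁻¹.

(D)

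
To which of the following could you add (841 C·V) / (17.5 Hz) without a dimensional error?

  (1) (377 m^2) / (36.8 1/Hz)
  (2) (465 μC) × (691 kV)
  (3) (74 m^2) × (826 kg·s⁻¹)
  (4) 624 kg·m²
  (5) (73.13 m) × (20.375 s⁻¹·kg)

Reference: [kg·m²·s⁻²] / [s⁻¹] = kg·m²·s⁻¹.
Each option:
  (1) [m²] / [s] = m²·s⁻¹
  (2) [s·A] · [kg·m²·s⁻³·A⁻¹] = kg·m²·s⁻²
  (3) [m²] · [kg·s⁻¹] = kg·m²·s⁻¹  ← same
  (4) kg·m²
  (5) [m] · [kg·s⁻¹] = kg·m·s⁻¹
Only (3) matches kg·m²·s⁻¹.

(3)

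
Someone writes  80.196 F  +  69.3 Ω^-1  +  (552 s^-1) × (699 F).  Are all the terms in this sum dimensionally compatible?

No

Dimensions:
  80.196 F:  F = C·V⁻¹ = kg⁻¹·m⁻²·s⁴·A²
  69.3 Ω^-1:  Ω⁻¹ = (V·A⁻¹)⁻¹ = kg⁻¹·m⁻²·s³·A²
  (552 s^-1) × (699 F):  [s⁻¹] · [kg⁻¹·m⁻²·s⁴·A²] = kg⁻¹·m⁻²·s³·A²
The terms do not share a single dimension (kg⁻¹·m⁻²·s³·A² vs kg⁻¹·m⁻²·s⁴·A²).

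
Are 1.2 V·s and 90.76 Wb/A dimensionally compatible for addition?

No

Expand each in SI base units:
  1.2 V·s:  V·s = J·C⁻¹·s = kg·m²·s⁻²·A⁻¹
  90.76 Wb/A:  Wb·A⁻¹ = V·s·A⁻¹ = kg·m²·s⁻²·A⁻²
kg·m²·s⁻²·A⁻¹ ≠ kg·m²·s⁻²·A⁻², so they cannot be added.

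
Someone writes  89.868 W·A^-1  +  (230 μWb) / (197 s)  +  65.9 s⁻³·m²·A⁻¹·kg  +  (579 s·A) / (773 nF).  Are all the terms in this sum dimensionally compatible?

Yes

In SI base units:
  89.868 W·A^-1:  W·A⁻¹ = J·s⁻¹·A⁻¹ = kg·m²·s⁻³·A⁻¹
  (230 μWb) / (197 s):  [kg·m²·s⁻²·A⁻¹] / [s] = kg·m²·s⁻³·A⁻¹
  65.9 s⁻³·m²·A⁻¹·kg:  kg·m²·s⁻³·A⁻¹
  (579 s·A) / (773 nF):  [s·A] / [kg⁻¹·m⁻²·s⁴·A²] = kg·m²·s⁻³·A⁻¹
Every term reduces to kg·m²·s⁻³·A⁻¹.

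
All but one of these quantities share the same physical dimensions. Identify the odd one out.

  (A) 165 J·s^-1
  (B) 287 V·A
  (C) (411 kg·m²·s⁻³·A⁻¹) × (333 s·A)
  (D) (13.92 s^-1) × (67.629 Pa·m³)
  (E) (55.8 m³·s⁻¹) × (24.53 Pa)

(C)

Work out the base dimensions of each:
  (A) J·s⁻¹ = N·m·s⁻¹ = kg·m²·s⁻³
  (B) V·A = J·C⁻¹·A = kg·m²·s⁻³
  (C) [kg·m²·s⁻³·A⁻¹] · [s·A] = kg·m²·s⁻²
  (D) [s⁻¹] · [kg·m²·s⁻²] = kg·m²·s⁻³
  (E) [m³·s⁻¹] · [kg·m⁻¹·s⁻²] = kg·m²·s⁻³
All reduce to kg·m²·s⁻³ except (C), which is kg·m²·s⁻².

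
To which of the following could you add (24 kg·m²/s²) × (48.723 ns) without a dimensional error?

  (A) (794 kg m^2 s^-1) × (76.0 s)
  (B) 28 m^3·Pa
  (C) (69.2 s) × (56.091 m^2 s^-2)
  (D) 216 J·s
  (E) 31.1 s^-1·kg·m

Reference: [kg·m²·s⁻²] · [s] = kg·m²·s⁻¹.
Each option:
  (A) [kg·m²·s⁻¹] · [s] = kg·m²
  (B) Pa·m³ = N·m⁻²·m³ = kg·m²·s⁻²
  (C) [s] · [m²·s⁻²] = m²·s⁻¹
  (D) J·s = N·m·s = kg·m²·s⁻¹  ← same
  (E) kg·m·s⁻¹
Only (D) matches kg·m²·s⁻¹.

(D)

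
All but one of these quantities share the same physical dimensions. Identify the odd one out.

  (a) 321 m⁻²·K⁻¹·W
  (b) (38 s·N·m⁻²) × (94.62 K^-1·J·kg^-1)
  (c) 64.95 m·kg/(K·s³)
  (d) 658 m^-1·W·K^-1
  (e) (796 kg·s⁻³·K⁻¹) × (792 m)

(a)

Expand each in SI base units:
  (a) W·m⁻²·K⁻¹ = J·s⁻¹·m⁻²·K⁻¹ = kg·s⁻³·K⁻¹
  (b) [kg·m⁻¹·s⁻¹] · [m²·s⁻²·K⁻¹] = kg·m·s⁻³·K⁻¹
  (c) kg·m·s⁻³·K⁻¹
  (d) W·m⁻¹·K⁻¹ = J·s⁻¹·m⁻¹·K⁻¹ = kg·m·s⁻³·K⁻¹
  (e) [kg·s⁻³·K⁻¹] · [m] = kg·m·s⁻³·K⁻¹
All reduce to kg·m·s⁻³·K⁻¹ except (a), which is kg·s⁻³·K⁻¹.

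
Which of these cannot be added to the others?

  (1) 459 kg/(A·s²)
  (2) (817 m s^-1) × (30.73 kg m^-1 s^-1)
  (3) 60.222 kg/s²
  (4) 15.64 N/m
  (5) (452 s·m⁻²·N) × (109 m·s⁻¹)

Work out the base dimensions of each:
  (1) kg·s⁻²·A⁻¹
  (2) [m·s⁻¹] · [kg·m⁻¹·s⁻¹] = kg·s⁻²
  (3) kg·s⁻²
  (4) N·m⁻¹ = kg·m·s⁻²·m⁻¹ = kg·s⁻²
  (5) [kg·m⁻¹·s⁻¹] · [m·s⁻¹] = kg·s⁻²
All reduce to kg·s⁻² except (1), which is kg·s⁻²·A⁻¹.

(1)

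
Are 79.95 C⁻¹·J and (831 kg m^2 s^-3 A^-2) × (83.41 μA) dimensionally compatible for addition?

In SI base units:
  79.95 C⁻¹·J:  J·C⁻¹ = N·m·(s·A)⁻¹ = kg·m²·s⁻³·A⁻¹
  (831 kg m^2 s^-3 A^-2) × (83.41 μA):  [kg·m²·s⁻³·A⁻²] · [A] = kg·m²·s⁻³·A⁻¹
Both are kg·m²·s⁻³·A⁻¹, so they have the same dimensions and can be added.

Yes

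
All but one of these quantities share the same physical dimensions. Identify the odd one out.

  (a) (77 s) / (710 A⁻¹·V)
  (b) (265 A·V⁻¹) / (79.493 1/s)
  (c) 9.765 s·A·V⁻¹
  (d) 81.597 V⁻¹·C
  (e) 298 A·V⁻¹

(e)

In SI base units:
  (a) [s] / [kg·m²·s⁻³·A⁻²] = kg⁻¹·m⁻²·s⁴·A²
  (b) [kg⁻¹·m⁻²·s³·A²] / [s⁻¹] = kg⁻¹·m⁻²·s⁴·A²
  (c) A·s·V⁻¹ = A·s·(J·C⁻¹)⁻¹ = kg⁻¹·m⁻²·s⁴·A²
  (d) C·V⁻¹ = s·A·(J·C⁻¹)⁻¹ = kg⁻¹·m⁻²·s⁴·A²
  (e) A·V⁻¹ = A·(J·C⁻¹)⁻¹ = kg⁻¹·m⁻²·s³·A²
All reduce to kg⁻¹·m⁻²·s⁴·A² except (e), which is kg⁻¹·m⁻²·s³·A².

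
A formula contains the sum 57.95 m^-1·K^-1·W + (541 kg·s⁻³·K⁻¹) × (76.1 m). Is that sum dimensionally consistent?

Reduce each to base SI dimensions:
  57.95 m^-1·K^-1·W:  W·m⁻¹·K⁻¹ = J·s⁻¹·m⁻¹·K⁻¹ = kg·m·s⁻³·K⁻¹
  (541 kg·s⁻³·K⁻¹) × (76.1 m):  [kg·s⁻³·K⁻¹] · [m] = kg·m·s⁻³·K⁻¹
Both are kg·m·s⁻³·K⁻¹, so they have the same dimensions and can be added.

Yes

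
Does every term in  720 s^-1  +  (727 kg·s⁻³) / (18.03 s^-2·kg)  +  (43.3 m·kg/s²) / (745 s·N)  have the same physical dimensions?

Work out the base dimensions of each:
  720 s^-1:  s⁻¹
  (727 kg·s⁻³) / (18.03 s^-2·kg):  [kg·s⁻³] / [kg·s⁻²] = s⁻¹
  (43.3 m·kg/s²) / (745 s·N):  [kg·m·s⁻²] / [kg·m·s⁻¹] = s⁻¹
Every term reduces to s⁻¹.

Yes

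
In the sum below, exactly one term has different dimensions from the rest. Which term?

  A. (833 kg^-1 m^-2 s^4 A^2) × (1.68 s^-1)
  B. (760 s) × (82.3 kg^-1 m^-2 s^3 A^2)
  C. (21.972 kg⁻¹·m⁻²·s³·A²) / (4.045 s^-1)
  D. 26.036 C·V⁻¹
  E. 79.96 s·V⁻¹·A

A.

In SI base units:
  A. [kg⁻¹·m⁻²·s⁴·A²] · [s⁻¹] = kg⁻¹·m⁻²·s³·A²
  B. [s] · [kg⁻¹·m⁻²·s³·A²] = kg⁻¹·m⁻²·s⁴·A²
  C. [kg⁻¹·m⁻²·s³·A²] / [s⁻¹] = kg⁻¹·m⁻²·s⁴·A²
  D. C·V⁻¹ = s·A·(J·C⁻¹)⁻¹ = kg⁻¹·m⁻²·s⁴·A²
  E. A·s·V⁻¹ = A·s·(J·C⁻¹)⁻¹ = kg⁻¹·m⁻²·s⁴·A²
All reduce to kg⁻¹·m⁻²·s⁴·A² except A., which is kg⁻¹·m⁻²·s³·A².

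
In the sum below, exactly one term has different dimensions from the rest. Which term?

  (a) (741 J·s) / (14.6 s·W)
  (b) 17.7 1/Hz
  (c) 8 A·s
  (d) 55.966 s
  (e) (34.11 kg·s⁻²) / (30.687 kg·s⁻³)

Reduce each to base SI dimensions:
  (a) [kg·m²·s⁻¹] / [kg·m²·s⁻²] = s
  (b) Hz⁻¹ = (s⁻¹)⁻¹ = s
  (c) A·s = s·A
  (d) s
  (e) [kg·s⁻²] / [kg·s⁻³] = s
All reduce to s except (c), which is s·A.

(c)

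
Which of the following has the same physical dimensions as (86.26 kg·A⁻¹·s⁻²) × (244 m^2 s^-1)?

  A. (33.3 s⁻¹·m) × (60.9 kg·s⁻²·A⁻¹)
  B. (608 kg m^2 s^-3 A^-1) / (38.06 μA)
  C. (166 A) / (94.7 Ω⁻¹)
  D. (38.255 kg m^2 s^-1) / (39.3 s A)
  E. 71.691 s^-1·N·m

Reference: [kg·s⁻²·A⁻¹] · [m²·s⁻¹] = kg·m²·s⁻³·A⁻¹.
Each option:
  A. [m·s⁻¹] · [kg·s⁻²·A⁻¹] = kg·m·s⁻³·A⁻¹
  B. [kg·m²·s⁻³·A⁻¹] / [A] = kg·m²·s⁻³·A⁻²
  C. [A] / [kg⁻¹·m⁻²·s³·A²] = kg·m²·s⁻³·A⁻¹  ← same
  D. [kg·m²·s⁻¹] / [s·A] = kg·m²·s⁻²·A⁻¹
  E. N·m·s⁻¹ = kg·m·s⁻²·m·s⁻¹ = kg·m²·s⁻³
Only C. matches kg·m²·s⁻³·A⁻¹.

C.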